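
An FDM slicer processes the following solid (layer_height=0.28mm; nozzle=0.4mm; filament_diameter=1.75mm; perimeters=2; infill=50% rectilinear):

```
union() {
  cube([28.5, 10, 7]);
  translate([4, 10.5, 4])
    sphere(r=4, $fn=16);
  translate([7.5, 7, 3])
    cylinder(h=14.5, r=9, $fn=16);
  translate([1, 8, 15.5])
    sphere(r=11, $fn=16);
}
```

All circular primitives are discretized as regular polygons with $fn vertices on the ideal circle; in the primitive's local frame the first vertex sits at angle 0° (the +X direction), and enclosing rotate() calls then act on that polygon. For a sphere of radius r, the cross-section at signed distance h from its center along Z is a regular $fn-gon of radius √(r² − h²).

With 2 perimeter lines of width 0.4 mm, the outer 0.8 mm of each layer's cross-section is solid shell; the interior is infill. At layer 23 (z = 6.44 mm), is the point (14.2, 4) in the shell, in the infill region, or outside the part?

At z = 6.44 mm: the cube is present — its section is the full 28.5×10 rectangle; the r=4 sphere at (4, 10.5) contributes a regular 16-gon of circumradius √(4²−2.44²) = 3.170; the r=9 cylinder at (7.5, 7) gives a regular 16-gon of circumradius 9 (constant along its height); the r=11 sphere at (1, 8) slices to a regular 16-gon of circumradius 6.238 (√(r²−h²) with h=9.06 from center); Merging all regions: the regions partially overlap (shared area 263.41 mm²), so overlapping operands fuse into one piece — 1 connected region. Overall, the cross-section is a single solid region. The nearest boundary edge runs (28.50, 0.00)→(12.91, 0.00); distance from the point to it = 4.00 mm. The point is inside the cross-section and 4.00 mm from the nearest boundary — more than the 0.8 mm shell width (2 × 0.4), so it's in the infill interior.

infill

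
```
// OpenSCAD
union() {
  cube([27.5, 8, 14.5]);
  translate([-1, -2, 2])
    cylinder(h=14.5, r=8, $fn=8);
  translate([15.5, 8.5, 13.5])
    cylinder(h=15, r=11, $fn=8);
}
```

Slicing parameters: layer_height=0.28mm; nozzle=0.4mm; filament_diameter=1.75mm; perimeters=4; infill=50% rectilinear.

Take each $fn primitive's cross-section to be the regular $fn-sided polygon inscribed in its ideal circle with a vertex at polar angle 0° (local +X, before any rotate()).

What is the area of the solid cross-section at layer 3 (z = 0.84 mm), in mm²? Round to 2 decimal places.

At z = 0.84 mm: the cube (footprint 27.5×8) is included at this height (area 220.00 mm²); the cylinder at (-1, -2) does not reach this height (z outside [2, 16.5]); the cylinder at (15.5, 8.5) does not reach this height (z outside [13.5, 28.5]); Merging all regions: only the 27.5×8 cube is present, so the union is just that shape — area = 220.00 mm². Overall, the cross-section is a single solid region. Net area = 220.00 mm².

220.00 mm²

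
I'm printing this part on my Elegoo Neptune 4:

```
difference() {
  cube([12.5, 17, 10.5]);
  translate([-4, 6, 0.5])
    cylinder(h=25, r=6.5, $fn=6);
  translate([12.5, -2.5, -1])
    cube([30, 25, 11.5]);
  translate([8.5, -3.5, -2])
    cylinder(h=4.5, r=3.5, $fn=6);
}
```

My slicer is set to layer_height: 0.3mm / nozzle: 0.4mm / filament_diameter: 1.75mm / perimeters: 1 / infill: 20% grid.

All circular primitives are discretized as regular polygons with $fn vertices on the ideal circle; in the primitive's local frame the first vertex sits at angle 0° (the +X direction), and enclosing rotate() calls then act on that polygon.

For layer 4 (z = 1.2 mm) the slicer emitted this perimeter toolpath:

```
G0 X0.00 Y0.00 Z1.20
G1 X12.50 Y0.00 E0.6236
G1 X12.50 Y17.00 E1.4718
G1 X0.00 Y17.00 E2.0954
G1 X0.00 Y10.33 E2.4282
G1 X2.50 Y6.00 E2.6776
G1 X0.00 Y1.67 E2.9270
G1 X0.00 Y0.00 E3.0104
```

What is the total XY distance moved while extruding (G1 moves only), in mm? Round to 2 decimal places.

Sum the Euclidean lengths of each G1 segment: total = 60.34 mm.

60.34 mm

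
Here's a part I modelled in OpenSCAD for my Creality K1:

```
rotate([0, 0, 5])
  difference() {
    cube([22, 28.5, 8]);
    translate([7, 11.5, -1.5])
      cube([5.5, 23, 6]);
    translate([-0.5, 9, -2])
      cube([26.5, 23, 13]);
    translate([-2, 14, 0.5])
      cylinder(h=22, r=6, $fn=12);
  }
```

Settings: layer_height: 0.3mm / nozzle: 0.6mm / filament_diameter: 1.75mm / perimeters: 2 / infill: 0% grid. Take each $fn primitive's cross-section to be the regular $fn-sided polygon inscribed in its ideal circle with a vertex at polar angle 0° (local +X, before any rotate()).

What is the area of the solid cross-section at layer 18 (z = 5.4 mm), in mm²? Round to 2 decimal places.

197.65 mm²

At z = 5.4 mm: the cube (footprint 22×28.5) is included at this height (area 627.00 mm²); the cube at (7, 11.5) is absent (z outside [-1.5, 4.5]); the cube at (-0.5, 9) is present — its section is the full 26.5×23 rectangle (area 609.50 mm²); the cylinder at (-2, 14): section is a regular 12-gon, circumradius r=6 (area = (12/2)·6.000²·sin(360°/12) = 108.00 mm²); After the difference (first − rest): starting from the 22×28.5 cube (627.00 mm²), the 26.5×23 cube at (-0.5, 9) partially overlaps it — only the 429.00 mm² overlap (of its 609.50 mm²) is removed, clipping the outline; the r=6 cylinder at (-2, 14) partially overlaps it — only the 0.35 mm² overlap (of its 108.00 mm²) is removed, clipping the outline — area = 197.65 mm²; (whole slice rotated 5° about Z — lengths, areas and connectivity unchanged). Overall, the cross-section is a single solid region. Net area = 197.65 mm².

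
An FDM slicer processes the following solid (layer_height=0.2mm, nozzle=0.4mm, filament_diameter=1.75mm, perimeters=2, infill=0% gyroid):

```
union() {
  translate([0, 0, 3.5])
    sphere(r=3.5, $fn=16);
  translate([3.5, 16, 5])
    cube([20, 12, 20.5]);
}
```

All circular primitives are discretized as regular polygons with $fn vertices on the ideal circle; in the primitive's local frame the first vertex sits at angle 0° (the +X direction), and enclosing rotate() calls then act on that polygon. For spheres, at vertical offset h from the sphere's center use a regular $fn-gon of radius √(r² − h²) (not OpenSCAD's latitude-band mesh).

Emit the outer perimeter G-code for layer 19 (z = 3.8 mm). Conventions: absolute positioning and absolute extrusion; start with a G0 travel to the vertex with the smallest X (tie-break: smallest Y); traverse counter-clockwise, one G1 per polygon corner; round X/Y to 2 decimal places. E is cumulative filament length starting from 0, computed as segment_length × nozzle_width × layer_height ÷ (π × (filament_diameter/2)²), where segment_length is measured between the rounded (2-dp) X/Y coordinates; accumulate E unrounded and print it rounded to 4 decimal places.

G0 X-3.49 Y0.00 Z3.80
G1 X-3.22 Y-1.33 E0.0451
G1 X-2.47 Y-2.47 E0.0905
G1 X-1.33 Y-3.22 E0.1359
G1 X0.00 Y-3.49 E0.1810
G1 X1.33 Y-3.22 E0.2262
G1 X2.47 Y-2.47 E0.2716
G1 X3.22 Y-1.33 E0.3170
G1 X3.49 Y0.00 E0.3621
G1 X3.22 Y1.33 E0.4072
G1 X2.47 Y2.47 E0.4526
G1 X1.33 Y3.22 E0.4980
G1 X0.00 Y3.49 E0.5431
G1 X-1.33 Y3.22 E0.5883
G1 X-2.47 Y2.47 E0.6337
G1 X-3.22 Y1.33 E0.6791
G1 X-3.49 Y0.00 E0.7242

At z = 3.8 mm: the sphere: section is a regular 16-gon, circumradius = √(r²−h²) = √(3.5²−0.3²) = 3.487; the cube at (3.5, 16) does not reach this height (z outside [5, 25.5]); Taking the union: only the r=3.5 sphere is present, so the union is just that shape — 1 connected region. The outline is a single polygon with 16 vertices. Extrusion per mm of travel: 0.4 × 0.2 / (π × 0.875²) = 0.033260. Accumulating E over each segment gives final E = 0.7242.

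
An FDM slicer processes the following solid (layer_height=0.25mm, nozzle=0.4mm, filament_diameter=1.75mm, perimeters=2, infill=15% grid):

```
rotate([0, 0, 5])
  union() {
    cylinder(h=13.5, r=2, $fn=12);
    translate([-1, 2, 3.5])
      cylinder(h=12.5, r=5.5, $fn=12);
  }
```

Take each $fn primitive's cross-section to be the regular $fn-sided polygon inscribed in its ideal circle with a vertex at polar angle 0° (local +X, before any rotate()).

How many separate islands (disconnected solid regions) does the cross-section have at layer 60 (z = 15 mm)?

At z = 15 mm: the cylinder is absent (z outside [0, 13.5]); the cylinder at (-1, 2): section is a regular 12-gon, circumradius r=5.5; Combining (union): only the r=5.5 cylinder at (-1, 2) is present, so the union is just that shape — 1 connected region; (rotated 5° about Z; rotation is an isometry so areas/perimeters/island counts are preserved). Overall, the cross-section is a single solid region. Island count = 1.

1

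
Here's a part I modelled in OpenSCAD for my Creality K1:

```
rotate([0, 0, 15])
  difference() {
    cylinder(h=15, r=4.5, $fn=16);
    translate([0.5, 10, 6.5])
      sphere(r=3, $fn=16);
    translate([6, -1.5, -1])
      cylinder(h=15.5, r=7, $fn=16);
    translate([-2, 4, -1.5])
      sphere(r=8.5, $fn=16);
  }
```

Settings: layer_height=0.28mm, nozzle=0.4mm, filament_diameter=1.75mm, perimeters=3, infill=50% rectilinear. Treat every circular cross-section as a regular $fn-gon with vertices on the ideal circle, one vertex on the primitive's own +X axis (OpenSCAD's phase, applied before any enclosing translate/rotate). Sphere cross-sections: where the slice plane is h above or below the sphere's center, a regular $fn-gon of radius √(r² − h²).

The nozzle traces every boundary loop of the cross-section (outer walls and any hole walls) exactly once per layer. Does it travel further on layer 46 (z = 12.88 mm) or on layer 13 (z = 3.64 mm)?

Layer 46 (z = 12.88): the cylinder: section is a regular 16-gon, circumradius r=4.5 (perimeter = 2·16·4.500·sin(180°/16) = 28.09 mm); the sphere at (0.5, 10) is not intersected at this z (|z−center|=6.380 > r=3); the r=7 cylinder at (6, -1.5) contributes a regular 16-gon of circumradius 7 (perimeter = 2·16·7.000·sin(180°/16) = 43.70 mm); the sphere at (-2, 4) is not intersected at this z (|z−center|=14.380 > r=8.5); After the difference (first − rest): starting from the r=4.5 cylinder, the r=7 cylinder at (6, -1.5) partially overlaps it — only the 32.99 mm² overlap (of its 150.01 mm²) is removed, clipping the outline — boundary = 25.29 mm; (rotated 15° about Z; rotation is an isometry so areas/perimeters/island counts are preserved). So its perimeter = 25.29 mm. Layer 13 (z = 3.64): the cylinder: section is a regular 16-gon, circumradius r=4.5 (perimeter = 2·16·4.500·sin(180°/16) = 28.09 mm); the sphere at (0.5, 10): section is a regular 16-gon, circumradius = √(r²−h²) = √(3²−2.86²) = 0.906 (perimeter = 2·16·0.906·sin(180°/16) = 5.65 mm); the r=7 cylinder at (6, -1.5) gives a regular 16-gon of circumradius 7 (constant along its height) (perimeter = 2·16·7.000·sin(180°/16) = 43.70 mm); the sphere at (-2, 4): section is a regular 16-gon, circumradius = √(r²−h²) = √(8.5²−5.14²) = 6.770 (perimeter = 2·16·6.770·sin(180°/16) = 42.26 mm); After the difference (first − rest): starting from the r=4.5 cylinder, the r=3 sphere at (0.5, 10) misses the remaining region (no effect); the r=7 cylinder at (6, -1.5) partially overlaps it — only the 32.99 mm² overlap (of its 150.01 mm²) is removed, clipping the outline; the r=8.5 sphere at (-2, 4) partially overlaps it — only the 25.52 mm² overlap (of its 140.31 mm²) is removed, clipping the outline — boundary = 9.05 mm; (rotated 15° about Z; rotation is an isometry so areas/perimeters/island counts are preserved). So its perimeter = 9.05 mm. Layer 46 is larger (25.29 vs 9.05 mm).

layer 46 (z = 12.88 mm)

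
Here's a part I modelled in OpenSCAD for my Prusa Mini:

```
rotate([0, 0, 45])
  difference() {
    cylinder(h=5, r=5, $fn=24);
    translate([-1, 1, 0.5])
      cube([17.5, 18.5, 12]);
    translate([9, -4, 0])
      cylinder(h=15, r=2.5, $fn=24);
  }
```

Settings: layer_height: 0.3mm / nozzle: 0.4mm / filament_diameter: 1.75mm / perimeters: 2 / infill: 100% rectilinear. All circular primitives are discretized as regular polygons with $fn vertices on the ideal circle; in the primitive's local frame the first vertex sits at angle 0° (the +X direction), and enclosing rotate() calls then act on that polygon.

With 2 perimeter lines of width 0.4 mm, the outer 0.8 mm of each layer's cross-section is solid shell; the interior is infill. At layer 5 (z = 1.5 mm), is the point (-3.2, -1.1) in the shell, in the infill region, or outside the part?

At z = 1.5 mm: the r=5 cylinder gives a regular 24-gon of circumradius 5 (constant along its height); the 17.5×18.5 cube at (-1, 1) contributes its full rectangle; the cylinder at (9, -4): section is a regular 24-gon, circumradius r=2.5; Taking the first minus the rest: starting from the r=5 cylinder, the 17.5×18.5 cube at (-1, 1) partially overlaps it — only the 18.41 mm² overlap (of its 323.75 mm²) is removed, clipping the outline; the r=2.5 cylinder at (9, -4) misses the remaining region (no effect) — 1 connected region; (whole slice rotated 45° about Z — lengths, areas and connectivity unchanged). Overall, the cross-section is a single solid region. Undo the 45° rotation: the query point maps to (-3.041, 1.485) in the un-rotated model frame. The nearest boundary edge runs (-4.83, 1.29)→(-4.33, 2.50); distance from the point to it = 1.58 mm. The point is inside the cross-section and 1.58 mm from the nearest boundary — more than the 0.8 mm shell width (2 × 0.4), so it's in the infill interior.

infill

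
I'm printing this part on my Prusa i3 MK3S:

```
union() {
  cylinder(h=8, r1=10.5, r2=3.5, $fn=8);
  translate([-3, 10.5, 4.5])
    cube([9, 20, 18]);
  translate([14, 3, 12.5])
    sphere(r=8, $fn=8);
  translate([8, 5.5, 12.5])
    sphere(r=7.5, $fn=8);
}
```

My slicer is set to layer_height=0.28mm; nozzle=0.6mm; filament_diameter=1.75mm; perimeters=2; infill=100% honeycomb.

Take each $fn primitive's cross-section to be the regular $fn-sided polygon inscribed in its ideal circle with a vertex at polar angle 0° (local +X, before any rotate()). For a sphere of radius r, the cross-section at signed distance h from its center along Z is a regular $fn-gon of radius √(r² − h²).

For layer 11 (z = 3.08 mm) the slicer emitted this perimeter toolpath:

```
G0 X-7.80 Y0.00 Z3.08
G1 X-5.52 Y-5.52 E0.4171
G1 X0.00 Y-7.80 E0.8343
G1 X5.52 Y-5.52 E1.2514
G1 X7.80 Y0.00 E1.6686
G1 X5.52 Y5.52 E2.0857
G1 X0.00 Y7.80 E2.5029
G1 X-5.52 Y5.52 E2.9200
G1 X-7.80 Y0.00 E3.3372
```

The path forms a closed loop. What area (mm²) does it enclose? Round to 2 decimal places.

Apply the shoelace formula to the sequence of (X, Y) vertices; enclosed area = 172.22 mm².

172.22 mm²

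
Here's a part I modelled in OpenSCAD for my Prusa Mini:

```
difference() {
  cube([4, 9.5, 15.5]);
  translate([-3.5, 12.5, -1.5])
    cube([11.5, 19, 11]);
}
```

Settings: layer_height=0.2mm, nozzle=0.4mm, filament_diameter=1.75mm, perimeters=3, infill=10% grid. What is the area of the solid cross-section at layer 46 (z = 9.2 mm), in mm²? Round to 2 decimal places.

At z = 9.2 mm: the cube (footprint 4×9.5) is included at this height (area 38.00 mm²); the 11.5×19 cube at (-3.5, 12.5) contributes its full rectangle (area 218.50 mm²); Taking the first minus the rest: starting from the 4×9.5 cube (38.00 mm²), the 11.5×19 cube at (-3.5, 12.5) misses the remaining region (no effect) — area = 38.00 mm². Overall, the cross-section is a single solid region. Net area = 38.00 mm².

38.00 mm²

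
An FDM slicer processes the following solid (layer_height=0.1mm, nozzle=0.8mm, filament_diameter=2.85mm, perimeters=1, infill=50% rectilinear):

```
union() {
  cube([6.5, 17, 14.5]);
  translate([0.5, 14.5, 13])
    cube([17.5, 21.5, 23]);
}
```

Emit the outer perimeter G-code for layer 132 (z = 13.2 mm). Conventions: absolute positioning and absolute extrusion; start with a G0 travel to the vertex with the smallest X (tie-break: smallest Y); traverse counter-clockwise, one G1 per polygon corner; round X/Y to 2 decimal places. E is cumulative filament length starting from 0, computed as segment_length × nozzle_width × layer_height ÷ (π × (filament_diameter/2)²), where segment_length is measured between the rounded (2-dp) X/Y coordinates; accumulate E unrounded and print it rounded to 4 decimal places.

At z = 13.2 mm: the cube (footprint 6.5×17) is included at this height; the 17.5×21.5 cube at (0.5, 14.5) contributes its full rectangle; Combining (union): the regions partially overlap (shared area 15.00 mm²), so overlapping operands fuse into one piece — 1 connected region. The outline is a single polygon with 8 vertices. Extrusion per mm of travel: 0.8 × 0.1 / (π × 1.425²) = 0.012540. Accumulating E over each segment gives final E = 1.3544.

G0 X0.00 Y0.00 Z13.20
G1 X6.50 Y0.00 E0.0815
G1 X6.50 Y14.50 E0.2633
G1 X18.00 Y14.50 E0.4076
G1 X18.00 Y36.00 E0.6772
G1 X0.50 Y36.00 E0.8966
G1 X0.50 Y17.00 E1.1349
G1 X0.00 Y17.00 E1.1412
G1 X0.00 Y0.00 E1.3544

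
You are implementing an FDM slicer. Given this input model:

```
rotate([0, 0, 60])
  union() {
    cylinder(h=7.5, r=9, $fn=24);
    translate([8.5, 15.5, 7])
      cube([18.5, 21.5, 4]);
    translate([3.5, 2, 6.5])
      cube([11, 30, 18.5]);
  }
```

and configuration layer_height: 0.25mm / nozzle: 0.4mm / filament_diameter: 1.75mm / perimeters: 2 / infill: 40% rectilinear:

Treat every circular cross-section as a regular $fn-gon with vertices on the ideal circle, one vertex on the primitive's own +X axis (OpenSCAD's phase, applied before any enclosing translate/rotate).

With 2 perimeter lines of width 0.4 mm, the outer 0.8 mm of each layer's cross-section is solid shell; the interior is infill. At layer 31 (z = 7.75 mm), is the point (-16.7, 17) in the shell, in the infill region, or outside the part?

At z = 7.75 mm: the cylinder is absent (z outside [0, 7.5]); the cube at (8.5, 15.5) (footprint 18.5×21.5) is included at this height; the cube at (3.5, 2) (footprint 11×30) is included at this height; Merging all regions: the regions partially overlap (shared area 99.00 mm²), so overlapping operands fuse into one piece — 1 connected region; (rotated 60° about Z; rotation is an isometry so areas/perimeters/island counts are preserved). Overall, the cross-section is a single solid region. Undo the 60° rotation: the query point maps to (6.372, 22.963) in the un-rotated model frame. The nearest boundary edge runs (3.50, 2.00)→(3.50, 32.00); distance from the point to it = 2.87 mm. The point is inside the cross-section and 2.87 mm from the nearest boundary — more than the 0.8 mm shell width (2 × 0.4), so it's in the infill interior.

infill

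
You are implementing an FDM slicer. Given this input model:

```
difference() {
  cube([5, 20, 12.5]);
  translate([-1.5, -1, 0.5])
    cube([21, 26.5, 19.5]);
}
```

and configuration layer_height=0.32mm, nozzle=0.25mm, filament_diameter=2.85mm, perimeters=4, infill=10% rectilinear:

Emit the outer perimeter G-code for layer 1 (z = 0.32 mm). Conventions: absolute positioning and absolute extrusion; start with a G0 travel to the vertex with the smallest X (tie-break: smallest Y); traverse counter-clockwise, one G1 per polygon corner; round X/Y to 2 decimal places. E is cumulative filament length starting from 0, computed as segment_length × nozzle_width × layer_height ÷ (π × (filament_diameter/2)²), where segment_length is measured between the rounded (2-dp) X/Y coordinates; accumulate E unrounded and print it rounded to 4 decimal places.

At z = 0.32 mm: the 5×20 cube contributes its full rectangle; the cube at (-1.5, -1) is not intersected at this z (z outside [0.5, 20]); Taking the first minus the rest: none of the subtracted shapes is present at this height, so the 5×20 cube is unchanged — 1 connected region. The outline is a single polygon with 4 vertices. Extrusion per mm of travel: 0.25 × 0.32 / (π × 1.425²) = 0.012540. Accumulating E over each segment gives final E = 0.6270.

G0 X0.00 Y0.00 Z0.32
G1 X5.00 Y0.00 E0.0627
G1 X5.00 Y20.00 E0.3135
G1 X0.00 Y20.00 E0.3762
G1 X0.00 Y0.00 E0.6270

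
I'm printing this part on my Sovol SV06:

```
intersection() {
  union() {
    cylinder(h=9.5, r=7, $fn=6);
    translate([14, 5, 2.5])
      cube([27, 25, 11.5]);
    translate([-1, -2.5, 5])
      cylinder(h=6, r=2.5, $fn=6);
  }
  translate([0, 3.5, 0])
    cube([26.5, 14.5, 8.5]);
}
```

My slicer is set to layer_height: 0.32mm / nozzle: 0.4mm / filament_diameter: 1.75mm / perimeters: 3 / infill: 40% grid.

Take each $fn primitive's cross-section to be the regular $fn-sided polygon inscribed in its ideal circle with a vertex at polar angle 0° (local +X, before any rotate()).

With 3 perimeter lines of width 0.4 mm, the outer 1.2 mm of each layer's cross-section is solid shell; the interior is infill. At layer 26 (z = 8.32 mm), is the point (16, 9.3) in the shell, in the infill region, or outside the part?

At z = 8.32 mm: the r=7 cylinder contributes a regular 6-gon of circumradius 7; the cube at (14, 5) (footprint 27×25) is included at this height; the r=2.5 cylinder at (-1, -2.5) gives a regular 6-gon of circumradius 2.5 (constant along its height); Taking the union: the regions partially overlap (shared area 16.24 mm²), so overlapping operands fuse into one piece — 2 connected regions; the 26.5×14.5 cube at (0, 3.5) contributes its full rectangle; Keeping only the common overlap: the 26.5×14.5 cube at (0, 3.5) partially overlaps the result so far; clipping to the common part keeps 173.36 mm² — 2 connected regions. Overall, the cross-section has 2 separate islands. The nearest boundary edge runs (14.00, 5.00)→(14.00, 18.00); distance from the point to it = 2.00 mm. (Shell/infill is judged within the island containing the point — the largest one.) The point is inside the cross-section and 2.00 mm from the nearest boundary — more than the 1.2 mm shell width (3 × 0.4), so it's in the infill interior.

infill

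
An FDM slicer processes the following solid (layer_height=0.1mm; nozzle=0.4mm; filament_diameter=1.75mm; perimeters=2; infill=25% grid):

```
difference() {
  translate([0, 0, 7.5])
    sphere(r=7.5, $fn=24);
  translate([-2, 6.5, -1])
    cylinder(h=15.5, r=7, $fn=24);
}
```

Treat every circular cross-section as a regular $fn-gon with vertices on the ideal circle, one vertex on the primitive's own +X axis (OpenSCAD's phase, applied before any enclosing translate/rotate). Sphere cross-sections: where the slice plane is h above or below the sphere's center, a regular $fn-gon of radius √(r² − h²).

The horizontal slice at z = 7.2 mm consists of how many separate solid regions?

1

At z = 7.2 mm: the sphere: section is a regular 24-gon, circumradius = √(r²−h²) = √(7.5²−0.3²) = 7.494; the r=7 cylinder at (-2, 6.5) gives a regular 24-gon of circumradius 7 (constant along its height); Taking the first minus the rest: starting from the r=7.5 sphere, the r=7 cylinder at (-2, 6.5) partially overlaps it — only the 68.78 mm² overlap (of its 152.19 mm²) is removed, clipping the outline — 1 connected region. The result has 1 disconnected region.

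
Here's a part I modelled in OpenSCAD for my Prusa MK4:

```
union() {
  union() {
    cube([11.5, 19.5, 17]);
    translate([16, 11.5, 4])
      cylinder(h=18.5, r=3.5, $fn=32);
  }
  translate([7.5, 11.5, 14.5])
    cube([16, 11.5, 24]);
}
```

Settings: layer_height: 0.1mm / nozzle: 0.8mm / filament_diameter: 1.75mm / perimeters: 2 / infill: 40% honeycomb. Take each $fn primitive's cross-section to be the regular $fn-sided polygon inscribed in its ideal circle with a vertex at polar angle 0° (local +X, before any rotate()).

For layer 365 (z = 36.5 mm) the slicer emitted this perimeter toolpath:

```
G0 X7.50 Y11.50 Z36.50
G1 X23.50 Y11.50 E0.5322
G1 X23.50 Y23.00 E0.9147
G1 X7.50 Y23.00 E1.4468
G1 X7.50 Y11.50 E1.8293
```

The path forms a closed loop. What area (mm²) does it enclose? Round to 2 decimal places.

Apply the shoelace formula to the sequence of (X, Y) vertices; enclosed area = 184.00 mm².

184.00 mm²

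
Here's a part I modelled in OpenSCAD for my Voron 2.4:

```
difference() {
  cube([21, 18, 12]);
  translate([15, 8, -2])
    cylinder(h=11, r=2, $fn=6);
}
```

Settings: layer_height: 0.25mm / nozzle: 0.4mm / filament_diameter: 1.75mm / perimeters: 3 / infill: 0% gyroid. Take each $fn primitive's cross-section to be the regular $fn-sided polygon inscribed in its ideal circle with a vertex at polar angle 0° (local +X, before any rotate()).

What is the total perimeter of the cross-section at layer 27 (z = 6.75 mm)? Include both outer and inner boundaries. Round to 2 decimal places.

At z = 6.75 mm: the cube (footprint 21×18) is included at this height (perimeter 78.00 mm); the r=2 cylinder at (15, 8) gives a regular 6-gon of circumradius 2 (constant along its height) (perimeter = 2·6·2.000·sin(180°/6) = 12.00 mm); Taking the first minus the rest: starting from the 21×18 cube, the r=2 cylinder at (15, 8) lies wholly inside it (removes its full 10.39 mm² and its 12.00 mm outline becomes a hole wall) — boundary (outer + 1 inner loop) = 90.00 mm. Overall, the cross-section is one region with 1 hole. Total boundary length (outer + inner) = 90.00 mm.

90.00 mm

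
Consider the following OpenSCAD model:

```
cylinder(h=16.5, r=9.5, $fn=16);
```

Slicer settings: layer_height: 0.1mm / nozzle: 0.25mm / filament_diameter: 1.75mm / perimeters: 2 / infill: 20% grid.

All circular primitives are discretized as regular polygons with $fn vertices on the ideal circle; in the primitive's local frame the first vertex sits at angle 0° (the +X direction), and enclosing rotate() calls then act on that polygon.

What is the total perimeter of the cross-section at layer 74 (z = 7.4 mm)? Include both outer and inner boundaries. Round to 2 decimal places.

At z = 7.4 mm: the cylinder: section is a regular 16-gon, circumradius r=9.5 (perimeter = 2·16·9.500·sin(180°/16) = 59.31 mm). Overall, the cross-section is a single solid region. Total boundary length (outer) = 59.31 mm.

59.31 mm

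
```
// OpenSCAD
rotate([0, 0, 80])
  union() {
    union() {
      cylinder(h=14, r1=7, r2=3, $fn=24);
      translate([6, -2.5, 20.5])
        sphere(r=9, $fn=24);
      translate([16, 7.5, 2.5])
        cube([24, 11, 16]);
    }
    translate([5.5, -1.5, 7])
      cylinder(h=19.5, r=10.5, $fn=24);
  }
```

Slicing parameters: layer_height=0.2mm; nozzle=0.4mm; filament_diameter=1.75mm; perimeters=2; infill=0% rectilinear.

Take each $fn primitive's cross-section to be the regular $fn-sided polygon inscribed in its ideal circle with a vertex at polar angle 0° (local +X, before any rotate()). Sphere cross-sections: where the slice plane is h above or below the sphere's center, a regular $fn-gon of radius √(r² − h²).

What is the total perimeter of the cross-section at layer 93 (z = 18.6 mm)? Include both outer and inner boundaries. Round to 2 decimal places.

At z = 18.6 mm: the cone does not reach this height (z outside [0, 14]); the sphere at (6, -2.5): section is a regular 24-gon, circumradius = √(r²−h²) = √(9²−1.9²) = 8.797 (perimeter = 2·24·8.797·sin(180°/24) = 55.12 mm); the cube at (16, 7.5) does not reach this height (z outside [2.5, 18.5]); Combining (union): only the r=9 sphere at (6, -2.5) is present, so the union is just that shape — boundary = 55.12 mm; the cylinder at (5.5, -1.5): section is a regular 24-gon, circumradius r=10.5 (perimeter = 2·24·10.500·sin(180°/24) = 65.79 mm); Merging all regions: the result so far lies entirely inside the r=10.5 cylinder at (5.5, -1.5), so the union is just the r=10.5 cylinder at (5.5, -1.5) — boundary = 65.79 mm; (rotated 80° about Z; rotation is an isometry so areas/perimeters/island counts are preserved). Overall, the cross-section is a single solid region. Total boundary length (outer) = 65.79 mm.

65.79 mm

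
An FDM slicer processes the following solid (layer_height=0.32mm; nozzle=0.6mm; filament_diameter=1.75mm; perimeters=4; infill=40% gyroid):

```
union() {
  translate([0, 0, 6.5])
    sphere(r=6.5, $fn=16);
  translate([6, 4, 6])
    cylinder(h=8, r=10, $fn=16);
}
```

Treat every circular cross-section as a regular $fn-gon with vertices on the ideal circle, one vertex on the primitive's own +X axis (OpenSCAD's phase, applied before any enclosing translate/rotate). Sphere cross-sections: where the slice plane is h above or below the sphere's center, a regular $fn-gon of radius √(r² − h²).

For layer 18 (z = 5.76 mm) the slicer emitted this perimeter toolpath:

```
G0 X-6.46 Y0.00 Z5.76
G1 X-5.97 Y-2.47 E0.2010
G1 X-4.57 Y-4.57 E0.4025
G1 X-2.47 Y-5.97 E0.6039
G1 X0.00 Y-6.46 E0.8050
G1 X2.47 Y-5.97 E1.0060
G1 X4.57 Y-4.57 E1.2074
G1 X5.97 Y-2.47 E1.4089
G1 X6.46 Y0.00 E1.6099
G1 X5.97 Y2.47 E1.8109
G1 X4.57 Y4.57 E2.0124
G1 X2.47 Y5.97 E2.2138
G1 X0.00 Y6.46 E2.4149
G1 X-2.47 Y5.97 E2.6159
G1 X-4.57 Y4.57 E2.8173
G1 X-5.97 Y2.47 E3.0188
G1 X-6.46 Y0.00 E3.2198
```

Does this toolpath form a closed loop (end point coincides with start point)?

Start point (G0): (-6.46, 0.00). End point (last G1): the path returns to the start — closed.

yes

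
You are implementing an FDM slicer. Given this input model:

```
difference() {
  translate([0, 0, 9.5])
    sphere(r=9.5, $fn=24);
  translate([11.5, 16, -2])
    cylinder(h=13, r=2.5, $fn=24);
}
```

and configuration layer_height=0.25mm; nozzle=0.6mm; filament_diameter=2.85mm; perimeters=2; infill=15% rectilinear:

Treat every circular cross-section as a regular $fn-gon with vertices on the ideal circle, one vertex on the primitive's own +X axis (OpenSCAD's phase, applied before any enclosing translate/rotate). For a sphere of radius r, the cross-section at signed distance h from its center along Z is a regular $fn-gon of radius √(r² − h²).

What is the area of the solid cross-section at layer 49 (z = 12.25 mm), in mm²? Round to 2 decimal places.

256.81 mm²

At z = 12.25 mm: the r=9.5 sphere slices to a regular 24-gon of circumradius 9.093 (√(r²−h²) with h=2.75 from center) (area = (24/2)·9.093²·sin(360°/24) = 256.81 mm²); the cylinder at (11.5, 16) is absent (z outside [-2, 11]); Subtracting the remaining from the first: none of the subtracted shapes is present at this height, so the r=9.5 sphere is unchanged — area = 256.81 mm². Overall, the cross-section is a single solid region. Net area = 256.81 mm².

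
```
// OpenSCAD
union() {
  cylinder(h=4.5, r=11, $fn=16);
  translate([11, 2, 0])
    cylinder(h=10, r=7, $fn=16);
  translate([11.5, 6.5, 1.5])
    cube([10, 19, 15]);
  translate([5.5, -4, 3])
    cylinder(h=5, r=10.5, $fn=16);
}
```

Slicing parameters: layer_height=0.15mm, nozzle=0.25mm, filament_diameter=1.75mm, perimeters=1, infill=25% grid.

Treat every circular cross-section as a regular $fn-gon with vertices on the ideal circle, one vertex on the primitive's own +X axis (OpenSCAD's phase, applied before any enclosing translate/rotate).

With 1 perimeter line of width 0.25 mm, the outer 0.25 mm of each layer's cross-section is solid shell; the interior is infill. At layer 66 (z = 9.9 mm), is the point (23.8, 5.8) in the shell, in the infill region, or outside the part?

outside

At z = 9.9 mm: the cylinder does not reach this height (z outside [0, 4.5]); the cylinder at (11, 2): section is a regular 16-gon, circumradius r=7; the cube at (11.5, 6.5) (footprint 10×19) is included at this height; the cylinder at (5.5, -4) does not reach this height (z outside [3, 8]); Taking the union: the regions partially overlap (shared area 7.57 mm²), so overlapping operands fuse into one piece — 1 connected region. Overall, the cross-section is a single solid region. The nearest boundary edge runs (21.50, 25.50)→(21.50, 6.50); distance from the point to it = 2.40 mm. The point is not inside any of the regions above, so it lies outside the cross-section (2.40 mm from the nearest boundary).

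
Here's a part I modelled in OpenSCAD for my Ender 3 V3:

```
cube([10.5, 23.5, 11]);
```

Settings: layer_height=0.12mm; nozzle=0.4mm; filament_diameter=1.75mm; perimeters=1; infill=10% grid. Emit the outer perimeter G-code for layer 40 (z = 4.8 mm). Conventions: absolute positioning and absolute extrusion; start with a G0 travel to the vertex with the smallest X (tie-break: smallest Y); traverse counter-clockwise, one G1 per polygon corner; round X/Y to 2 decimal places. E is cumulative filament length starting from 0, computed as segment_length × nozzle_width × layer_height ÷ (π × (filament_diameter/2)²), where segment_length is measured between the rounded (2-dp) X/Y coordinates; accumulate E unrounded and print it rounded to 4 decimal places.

G0 X0.00 Y0.00 Z4.80
G1 X10.50 Y0.00 E0.2095
G1 X10.50 Y23.50 E0.6785
G1 X0.00 Y23.50 E0.8880
G1 X0.00 Y0.00 E1.3570

At z = 4.8 mm: the cube (footprint 10.5×23.5) is included at this height. The outline is a single polygon with 4 vertices. Extrusion per mm of travel: 0.4 × 0.12 / (π × 0.875²) = 0.019956. Accumulating E over each segment gives final E = 1.3570.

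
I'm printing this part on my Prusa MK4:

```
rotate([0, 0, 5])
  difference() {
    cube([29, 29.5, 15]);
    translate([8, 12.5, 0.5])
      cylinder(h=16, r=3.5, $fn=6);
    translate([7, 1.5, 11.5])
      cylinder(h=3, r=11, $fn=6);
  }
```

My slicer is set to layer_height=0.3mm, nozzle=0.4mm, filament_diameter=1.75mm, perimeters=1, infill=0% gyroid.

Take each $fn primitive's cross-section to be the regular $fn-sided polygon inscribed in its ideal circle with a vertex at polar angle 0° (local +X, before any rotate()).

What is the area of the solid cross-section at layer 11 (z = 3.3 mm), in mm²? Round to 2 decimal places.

823.67 mm²

At z = 3.3 mm: the cube (footprint 29×29.5) is included at this height (area 855.50 mm²); the r=3.5 cylinder at (8, 12.5) gives a regular 6-gon of circumradius 3.5 (constant along its height) (area = (6/2)·3.500²·sin(360°/6) = 31.83 mm²); the cylinder at (7, 1.5) does not reach this height (z outside [11.5, 14.5]); After the difference (first − rest): starting from the 29×29.5 cube (855.50 mm²), the r=3.5 cylinder at (8, 12.5) lies wholly inside it (removes its full 31.83 mm² and its 21.00 mm outline becomes a hole wall) — area = 823.67 mm²; (whole slice rotated 5° about Z — lengths, areas and connectivity unchanged). Overall, the cross-section is one region with 1 hole. Net area = 823.67 mm².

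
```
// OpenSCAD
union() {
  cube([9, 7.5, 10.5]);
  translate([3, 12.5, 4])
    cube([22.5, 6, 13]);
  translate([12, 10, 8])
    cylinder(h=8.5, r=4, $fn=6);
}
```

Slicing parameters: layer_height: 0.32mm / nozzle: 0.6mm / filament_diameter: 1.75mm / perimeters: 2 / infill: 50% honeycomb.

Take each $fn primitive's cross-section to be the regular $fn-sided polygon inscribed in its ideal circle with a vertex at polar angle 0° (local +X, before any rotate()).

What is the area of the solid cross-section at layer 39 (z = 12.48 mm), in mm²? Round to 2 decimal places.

At z = 12.48 mm: the cube does not reach this height (z outside [0, 10.5]); the 22.5×6 cube at (3, 12.5) contributes its full rectangle (area 135.00 mm²); the r=4 cylinder at (12, 10) contributes a regular 6-gon of circumradius 4 (area = (6/2)·4.000²·sin(360°/6) = 41.57 mm²); Merging all regions: the regions partially overlap — summed areas 176.57 mm² minus the doubly-counted overlap 4.39 mm² gives 172.18 mm² — area = 172.18 mm². Overall, the cross-section is a single solid region. Net area = 172.18 mm².

172.18 mm²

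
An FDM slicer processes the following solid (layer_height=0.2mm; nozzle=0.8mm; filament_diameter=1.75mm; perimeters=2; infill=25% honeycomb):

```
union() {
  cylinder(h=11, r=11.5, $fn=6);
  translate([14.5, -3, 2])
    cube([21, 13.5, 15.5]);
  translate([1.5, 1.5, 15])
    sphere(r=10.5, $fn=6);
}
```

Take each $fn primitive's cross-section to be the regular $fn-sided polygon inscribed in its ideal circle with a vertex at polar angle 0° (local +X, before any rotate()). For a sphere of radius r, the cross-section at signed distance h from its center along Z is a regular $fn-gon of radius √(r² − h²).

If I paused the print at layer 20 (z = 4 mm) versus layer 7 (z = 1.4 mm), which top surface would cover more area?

layer 20 (z = 4 mm)

Layer 20 (z = 4): the cylinder: section is a regular 6-gon, circumradius r=11.5 (area = (6/2)·11.500²·sin(360°/6) = 343.60 mm²); the 21×13.5 cube at (14.5, -3) contributes its full rectangle (area 283.50 mm²); the sphere at (1.5, 1.5) is absent (|z−center|=11.000 > r=10.5); Merging all regions: the 2 present regions are separate (no shared area or edge), so areas and boundary lengths simply add and each stays a separate island — area = 627.10 mm². So its area = 627.10 mm². Layer 7 (z = 1.4): the r=11.5 cylinder contributes a regular 6-gon of circumradius 11.5 (area = (6/2)·11.500²·sin(360°/6) = 343.60 mm²); the cube at (14.5, -3) does not reach this height (z outside [2, 17.5]); the sphere at (1.5, 1.5) is not intersected at this z (|z−center|=13.600 > r=10.5); Combining (union): only the r=11.5 cylinder is present, so the union is just that shape — area = 343.60 mm². So its area = 343.60 mm². Layer 20 is larger (627.10 vs 343.60 mm²).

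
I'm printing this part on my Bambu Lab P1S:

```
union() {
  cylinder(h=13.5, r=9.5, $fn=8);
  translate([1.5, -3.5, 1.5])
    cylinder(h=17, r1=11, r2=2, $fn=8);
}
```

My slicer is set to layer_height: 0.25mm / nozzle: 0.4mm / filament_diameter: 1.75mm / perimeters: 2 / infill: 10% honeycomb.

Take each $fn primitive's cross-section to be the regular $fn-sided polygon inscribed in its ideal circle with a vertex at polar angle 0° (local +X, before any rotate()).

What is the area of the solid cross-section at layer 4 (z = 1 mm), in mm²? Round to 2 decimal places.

255.27 mm²

At z = 1 mm: the r=9.5 cylinder gives a regular 8-gon of circumradius 9.5 (constant along its height) (area = (8/2)·9.500²·sin(360°/8) = 255.27 mm²); the cone at (1.5, -3.5) is not intersected at this z (z outside [1.5, 18.5]); Combining (union): only the r=9.5 cylinder is present, so the union is just that shape — area = 255.27 mm². Overall, the cross-section is a single solid region. Net area = 255.27 mm².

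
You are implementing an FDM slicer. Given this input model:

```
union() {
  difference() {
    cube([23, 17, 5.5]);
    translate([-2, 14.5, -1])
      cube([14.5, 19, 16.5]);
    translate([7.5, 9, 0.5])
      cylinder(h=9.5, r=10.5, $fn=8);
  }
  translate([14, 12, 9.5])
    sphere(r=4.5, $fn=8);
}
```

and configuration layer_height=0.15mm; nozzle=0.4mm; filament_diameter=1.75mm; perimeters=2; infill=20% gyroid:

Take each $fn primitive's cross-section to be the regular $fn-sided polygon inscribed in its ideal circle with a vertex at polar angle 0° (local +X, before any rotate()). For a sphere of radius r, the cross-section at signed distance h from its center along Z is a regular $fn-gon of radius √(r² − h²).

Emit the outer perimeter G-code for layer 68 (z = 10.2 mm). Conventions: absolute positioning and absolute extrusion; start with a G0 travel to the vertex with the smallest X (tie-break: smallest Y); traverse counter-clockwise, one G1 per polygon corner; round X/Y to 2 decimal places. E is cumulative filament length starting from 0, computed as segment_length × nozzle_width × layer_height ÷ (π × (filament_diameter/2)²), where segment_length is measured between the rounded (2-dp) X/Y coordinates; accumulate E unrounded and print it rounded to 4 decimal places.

G0 X9.55 Y12.00 Z10.20
G1 X10.86 Y8.86 E0.0849
G1 X14.00 Y7.55 E0.1697
G1 X17.14 Y8.86 E0.2546
G1 X18.45 Y12.00 E0.3395
G1 X17.14 Y15.14 E0.4244
G1 X14.00 Y16.45 E0.5092
G1 X10.86 Y15.14 E0.5941
G1 X9.55 Y12.00 E0.6790

At z = 10.2 mm: the cube is absent (z outside [0, 5.5]); the cube at (-2, 14.5) (footprint 14.5×19) is included at this height; the cylinder at (7.5, 9) is not intersected at this z (z outside [0.5, 10]); Subtracting the remaining from the first: the first operand is absent here, so nothing remains; the sphere at (14, 12): section is a regular 8-gon, circumradius = √(r²−h²) = √(4.5²−0.7²) = 4.445; Combining (union): only the r=4.5 sphere at (14, 12) is present, so the union is just that shape — 1 connected region. The outline is a single polygon with 8 vertices. Extrusion per mm of travel: 0.4 × 0.15 / (π × 0.875²) = 0.024945. Accumulating E over each segment gives final E = 0.6790.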